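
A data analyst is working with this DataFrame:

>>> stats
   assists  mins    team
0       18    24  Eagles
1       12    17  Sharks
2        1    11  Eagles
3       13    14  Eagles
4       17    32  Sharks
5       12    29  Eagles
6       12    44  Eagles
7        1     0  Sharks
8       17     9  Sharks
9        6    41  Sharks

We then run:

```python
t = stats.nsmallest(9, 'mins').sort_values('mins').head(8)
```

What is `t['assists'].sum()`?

91

take 9 rows with smallest mins:
   assists  mins    team
7        1     0  Sharks
8       17     9  Sharks
2        1    11  Eagles
3       13    14  Eagles
1       12    17  Sharks
0       18    24  Eagles
5       12    29  Eagles
4       17    32  Sharks
9        6    41  Sharks
sort by mins:
   assists  mins    team
7        1     0  Sharks
8       17     9  Sharks
2        1    11  Eagles
3       13    14  Eagles
1       12    17  Sharks
0       18    24  Eagles
5       12    29  Eagles
4       17    32  Sharks
9        6    41  Sharks
take first 8 rows:
   assists  mins    team
7        1     0  Sharks
8       17     9  Sharks
2        1    11  Eagles
3       13    14  Eagles
1       12    17  Sharks
0       18    24  Eagles
5       12    29  Eagles
4       17    32  Sharks
Then the sum of column 'assists': 91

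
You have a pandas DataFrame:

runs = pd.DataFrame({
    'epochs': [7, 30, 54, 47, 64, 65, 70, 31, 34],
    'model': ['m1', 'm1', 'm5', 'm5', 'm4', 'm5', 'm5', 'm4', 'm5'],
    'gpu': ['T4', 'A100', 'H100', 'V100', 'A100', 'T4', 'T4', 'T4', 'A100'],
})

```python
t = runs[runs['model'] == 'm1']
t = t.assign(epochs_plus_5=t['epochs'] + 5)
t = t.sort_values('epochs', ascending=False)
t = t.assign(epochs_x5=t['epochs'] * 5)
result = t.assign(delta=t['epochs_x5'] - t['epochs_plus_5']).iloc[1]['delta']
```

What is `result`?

filter rows where model == 'm1':
   epochs model   gpu
0       7    m1    T4
1      30    m1  A100
add column epochs_plus_5 = t['epochs'] + 5:
   epochs model   gpu  epochs_plus_5
0       7    m1    T4             12
1      30    m1  A100             35
sort by epochs descending:
   epochs model   gpu  epochs_plus_5
1      30    m1  A100             35
0       7    m1    T4             12
add column epochs_x5 = t['epochs'] * 5:
   epochs model   gpu  epochs_plus_5  epochs_x5
1      30    m1  A100             35        150
0       7    m1    T4             12         35
add column delta = t['epochs_x5'] - t['epochs_plus_5']:
   epochs model   gpu  epochs_plus_5  epochs_x5  delta
1      30    m1  A100             35        150    115
0       7    m1    T4             12         35     23

23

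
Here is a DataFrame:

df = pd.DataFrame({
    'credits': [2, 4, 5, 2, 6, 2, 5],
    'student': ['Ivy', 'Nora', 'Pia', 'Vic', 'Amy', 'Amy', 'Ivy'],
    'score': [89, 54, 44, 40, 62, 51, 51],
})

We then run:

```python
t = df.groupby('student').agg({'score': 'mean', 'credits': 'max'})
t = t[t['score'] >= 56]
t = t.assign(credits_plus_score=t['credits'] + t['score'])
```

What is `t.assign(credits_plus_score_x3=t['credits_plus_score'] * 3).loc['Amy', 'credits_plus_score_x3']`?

187.5

group by student: mean(score), max(credits):
         score  credits
student                
Amy       56.5        6
Ivy       70.0        5
Nora      54.0        4
Pia       44.0        5
Vic       40.0        2
filter rows where score >= 56:
         score  credits
student                
Amy       56.5        6
Ivy       70.0        5
add column credits_plus_score = t['credits'] + t['score']:
         score  credits  credits_plus_score
student                                    
Amy       56.5        6                62.5
Ivy       70.0        5                75.0
add column credits_plus_score_x3 = t['credits_plus_score'] * 3:
         score  credits  credits_plus_score  credits_plus_score_x3
student                                                           
Amy       56.5        6                62.5                  187.5
Ivy       70.0        5                75.0                  225.0
Finally, value at row 'Amy', column 'credits_plus_score_x3' = 187.5.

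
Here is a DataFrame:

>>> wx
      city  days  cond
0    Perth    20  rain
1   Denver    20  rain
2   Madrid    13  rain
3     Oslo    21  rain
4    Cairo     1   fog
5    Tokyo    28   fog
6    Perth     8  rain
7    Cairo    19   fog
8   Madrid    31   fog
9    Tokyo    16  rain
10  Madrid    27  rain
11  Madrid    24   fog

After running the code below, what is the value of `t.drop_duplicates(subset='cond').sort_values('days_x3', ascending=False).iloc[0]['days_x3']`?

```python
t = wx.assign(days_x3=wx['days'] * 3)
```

60

add column days_x3 = wx['days'] * 3:
      city  days  cond  days_x3
0    Perth    20  rain       60
1   Denver    20  rain       60
2   Madrid    13  rain       39
3     Oslo    21  rain       63
4    Cairo     1   fog        3
5    Tokyo    28   fog       84
6    Perth     8  rain       24
7    Cairo    19   fog       57
8   Madrid    31   fog       93
9    Tokyo    16  rain       48
10  Madrid    27  rain       81
11  Madrid    24   fog       72
drop duplicate cond (keep=first):
    city  days  cond  days_x3
0  Perth    20  rain       60
4  Cairo     1   fog        3
sort by days_x3 descending:
    city  days  cond  days_x3
0  Perth    20  rain       60
4  Cairo     1   fog        3
Hence 60.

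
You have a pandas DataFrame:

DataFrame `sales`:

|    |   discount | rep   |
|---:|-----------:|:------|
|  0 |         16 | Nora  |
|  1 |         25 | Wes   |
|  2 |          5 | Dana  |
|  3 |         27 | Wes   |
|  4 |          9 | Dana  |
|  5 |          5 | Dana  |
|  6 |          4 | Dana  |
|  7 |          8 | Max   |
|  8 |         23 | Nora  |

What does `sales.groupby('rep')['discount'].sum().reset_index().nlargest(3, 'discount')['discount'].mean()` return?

38.0

group by rep, sum of discount:
rep
Dana    23
Max      8
Nora    39
Wes     52
Name: discount, dtype: int64
reset_index():
    rep  discount
0  Dana        23
1   Max         8
2  Nora        39
3   Wes        52
take 3 rows with largest discount:
    rep  discount
3   Wes        52
2  Nora        39
0  Dana        23
So mean() = 38.0.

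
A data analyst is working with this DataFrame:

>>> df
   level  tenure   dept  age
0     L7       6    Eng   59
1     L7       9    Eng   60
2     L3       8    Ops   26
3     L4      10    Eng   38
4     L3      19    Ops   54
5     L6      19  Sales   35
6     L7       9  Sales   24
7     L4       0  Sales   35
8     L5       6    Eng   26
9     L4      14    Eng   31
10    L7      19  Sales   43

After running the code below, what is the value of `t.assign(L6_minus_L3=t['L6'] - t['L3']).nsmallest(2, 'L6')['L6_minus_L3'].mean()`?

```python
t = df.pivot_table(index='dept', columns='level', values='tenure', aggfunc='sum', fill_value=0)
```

pivot: rows=dept, cols=level, sum(tenure):
level  L3  L4  L5  L6  L7
dept                     
Eng     0  24   6   0  15
Ops    27   0   0   0   0
Sales   0   0   0  19  28
add column L6_minus_L3 = t['L6'] - t['L3']:
level  L3  L4  L5  L6  L7  L6_minus_L3
dept                                  
Eng     0  24   6   0  15            0
Ops    27   0   0   0   0          -27
Sales   0   0   0  19  28           19
take 2 rows with smallest L6:
level  L3  L4  L5  L6  L7  L6_minus_L3
dept                                  
Eng     0  24   6   0  15            0
Ops    27   0   0   0   0          -27
The mean of column 'L6_minus_L3' is -13.5.

-13.5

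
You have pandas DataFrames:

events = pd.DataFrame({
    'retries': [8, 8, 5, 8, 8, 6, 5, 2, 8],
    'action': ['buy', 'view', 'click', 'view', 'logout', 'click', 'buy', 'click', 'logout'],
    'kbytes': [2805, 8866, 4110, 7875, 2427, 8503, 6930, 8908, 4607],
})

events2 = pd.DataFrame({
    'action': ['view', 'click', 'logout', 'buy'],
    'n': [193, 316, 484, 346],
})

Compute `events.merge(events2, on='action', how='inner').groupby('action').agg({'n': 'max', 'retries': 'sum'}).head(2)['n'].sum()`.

merge on 'action' (how='inner') → 9 rows:
   retries  action  kbytes    n
0        8     buy    2805  346
1        8    view    8866  193
2        5   click    4110  316
3        8    view    7875  193
4        8  logout    2427  484
5        6   click    8503  316
6        5     buy    6930  346
7        2   click    8908  316
8        8  logout    4607  484
group by action: max(n), sum(retries):
          n  retries
action              
buy     346       13
click   316       13
logout  484       16
view    193       16
take first 2 rows:
          n  retries
action              
buy     346       13
click   316       13

662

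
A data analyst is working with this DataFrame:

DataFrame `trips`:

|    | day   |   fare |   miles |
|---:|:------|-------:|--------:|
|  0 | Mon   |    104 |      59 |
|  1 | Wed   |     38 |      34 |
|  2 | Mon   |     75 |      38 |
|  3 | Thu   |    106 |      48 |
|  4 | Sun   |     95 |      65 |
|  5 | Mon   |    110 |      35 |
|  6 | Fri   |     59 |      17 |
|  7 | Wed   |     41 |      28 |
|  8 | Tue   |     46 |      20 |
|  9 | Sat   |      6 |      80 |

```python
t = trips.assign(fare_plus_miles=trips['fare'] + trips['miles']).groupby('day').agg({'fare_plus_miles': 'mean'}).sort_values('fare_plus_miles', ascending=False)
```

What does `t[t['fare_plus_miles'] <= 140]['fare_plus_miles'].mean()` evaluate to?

add column fare_plus_miles = trips['fare'] + trips['miles']:
   day  fare  miles  fare_plus_miles
0  Mon   104     59              163
1  Wed    38     34               72
2  Mon    75     38              113
3  Thu   106     48              154
4  Sun    95     65              160
5  Mon   110     35              145
6  Fri    59     17               76
7  Wed    41     28               69
8  Tue    46     20               66
9  Sat     6     80               86
group by day, mean of fare_plus_miles:
     fare_plus_miles
day                 
Fri        76.000000
Mon       140.333333
Sat        86.000000
Sun       160.000000
Thu       154.000000
Tue        66.000000
Wed        70.500000
sort by fare_plus_miles descending:
     fare_plus_miles
day                 
Sun       160.000000
Thu       154.000000
Mon       140.333333
Sat        86.000000
Fri        76.000000
Wed        70.500000
Tue        66.000000
filter rows where fare_plus_miles <= 140:
     fare_plus_miles
day                 
Sat             86.0
Fri             76.0
Wed             70.5
Tue             66.0
Then the mean of column 'fare_plus_miles': 74.625

74.625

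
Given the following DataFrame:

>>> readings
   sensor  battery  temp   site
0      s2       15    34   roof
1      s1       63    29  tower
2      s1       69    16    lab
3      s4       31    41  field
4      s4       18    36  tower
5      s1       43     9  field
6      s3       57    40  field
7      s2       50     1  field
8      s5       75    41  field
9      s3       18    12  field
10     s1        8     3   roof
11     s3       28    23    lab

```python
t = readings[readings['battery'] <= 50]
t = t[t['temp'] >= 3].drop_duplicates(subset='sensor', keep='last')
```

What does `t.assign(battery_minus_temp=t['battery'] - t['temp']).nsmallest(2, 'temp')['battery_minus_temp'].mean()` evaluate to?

5.0

filter rows where battery <= 50:
   sensor  battery  temp   site
0      s2       15    34   roof
3      s4       31    41  field
4      s4       18    36  tower
5      s1       43     9  field
7      s2       50     1  field
9      s3       18    12  field
10     s1        8     3   roof
11     s3       28    23    lab
filter rows where temp >= 3:
   sensor  battery  temp   site
0      s2       15    34   roof
3      s4       31    41  field
4      s4       18    36  tower
5      s1       43     9  field
9      s3       18    12  field
10     s1        8     3   roof
11     s3       28    23    lab
drop duplicate sensor (keep=last):
   sensor  battery  temp   site
0      s2       15    34   roof
4      s4       18    36  tower
10     s1        8     3   roof
11     s3       28    23    lab
add column battery_minus_temp = t['battery'] - t['temp']:
   sensor  battery  temp   site  battery_minus_temp
0      s2       15    34   roof                 -19
4      s4       18    36  tower                 -18
10     s1        8     3   roof                   5
11     s3       28    23    lab                   5
take 2 rows with smallest temp:
   sensor  battery  temp  site  battery_minus_temp
10     s1        8     3  roof                   5
11     s3       28    23   lab                   5
So mean() = 5.0.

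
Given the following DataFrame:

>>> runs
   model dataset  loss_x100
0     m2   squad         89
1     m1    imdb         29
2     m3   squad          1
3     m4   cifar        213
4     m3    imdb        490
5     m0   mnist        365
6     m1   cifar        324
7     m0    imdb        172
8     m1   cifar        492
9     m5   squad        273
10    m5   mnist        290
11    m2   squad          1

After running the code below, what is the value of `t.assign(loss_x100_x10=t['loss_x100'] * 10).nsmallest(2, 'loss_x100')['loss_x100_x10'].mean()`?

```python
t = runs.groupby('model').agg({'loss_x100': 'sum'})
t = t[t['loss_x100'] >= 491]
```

group by model, sum of loss_x100:
       loss_x100
model           
m0           537
m1           845
m2            90
m3           491
m4           213
m5           563
filter rows where loss_x100 >= 491:
       loss_x100
model           
m0           537
m1           845
m3           491
m5           563
add column loss_x100_x10 = t['loss_x100'] * 10:
       loss_x100  loss_x100_x10
model                          
m0           537           5370
m1           845           8450
m3           491           4910
m5           563           5630
take 2 rows with smallest loss_x100:
       loss_x100  loss_x100_x10
model                          
m3           491           4910
m0           537           5370
mean of column 'loss_x100_x10' → 5140.0

5140.0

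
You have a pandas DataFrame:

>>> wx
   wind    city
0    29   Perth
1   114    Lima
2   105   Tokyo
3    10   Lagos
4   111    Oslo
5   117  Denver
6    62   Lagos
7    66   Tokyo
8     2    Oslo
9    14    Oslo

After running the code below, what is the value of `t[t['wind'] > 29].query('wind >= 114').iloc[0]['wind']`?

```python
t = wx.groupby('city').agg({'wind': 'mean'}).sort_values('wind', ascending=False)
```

group by city, mean of wind:
              wind
city              
Denver  117.000000
Lagos    36.000000
Lima    114.000000
Oslo     42.333333
Perth    29.000000
Tokyo    85.500000
sort by wind descending:
              wind
city              
Denver  117.000000
Lima    114.000000
Tokyo    85.500000
Oslo     42.333333
Lagos    36.000000
Perth    29.000000
filter rows where wind > 29:
              wind
city              
Denver  117.000000
Lima    114.000000
Tokyo    85.500000
Oslo     42.333333
Lagos    36.000000
filter rows where wind >= 114:
         wind
city         
Denver  117.0
Lima    114.0
Reading off the value at position 0, column 'wind', we get 117.0.

117.0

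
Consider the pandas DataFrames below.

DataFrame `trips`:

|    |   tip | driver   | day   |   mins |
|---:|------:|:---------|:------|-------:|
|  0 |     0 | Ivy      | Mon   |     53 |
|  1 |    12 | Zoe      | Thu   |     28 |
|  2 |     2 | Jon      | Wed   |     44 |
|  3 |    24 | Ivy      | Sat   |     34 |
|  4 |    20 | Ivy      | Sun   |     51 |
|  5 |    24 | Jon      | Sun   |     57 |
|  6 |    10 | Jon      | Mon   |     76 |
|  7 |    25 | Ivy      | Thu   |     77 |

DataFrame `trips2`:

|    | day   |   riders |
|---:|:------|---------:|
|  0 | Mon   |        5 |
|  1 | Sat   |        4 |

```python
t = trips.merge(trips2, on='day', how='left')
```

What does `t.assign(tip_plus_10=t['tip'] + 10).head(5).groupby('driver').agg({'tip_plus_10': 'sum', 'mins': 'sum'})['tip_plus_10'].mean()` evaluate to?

36.0

merge on 'day' (how='left') → 8 rows:
   tip driver  day  mins  riders
0    0    Ivy  Mon    53     5.0
1   12    Zoe  Thu    28     NaN
2    2    Jon  Wed    44     NaN
3   24    Ivy  Sat    34     4.0
4   20    Ivy  Sun    51     NaN
5   24    Jon  Sun    57     NaN
6   10    Jon  Mon    76     5.0
7   25    Ivy  Thu    77     NaN
add column tip_plus_10 = t['tip'] + 10:
   tip driver  day  mins  riders  tip_plus_10
0    0    Ivy  Mon    53     5.0           10
1   12    Zoe  Thu    28     NaN           22
2    2    Jon  Wed    44     NaN           12
3   24    Ivy  Sat    34     4.0           34
4   20    Ivy  Sun    51     NaN           30
5   24    Jon  Sun    57     NaN           34
6   10    Jon  Mon    76     5.0           20
7   25    Ivy  Thu    77     NaN           35
take first 5 rows:
   tip driver  day  mins  riders  tip_plus_10
0    0    Ivy  Mon    53     5.0           10
1   12    Zoe  Thu    28     NaN           22
2    2    Jon  Wed    44     NaN           12
3   24    Ivy  Sat    34     4.0           34
4   20    Ivy  Sun    51     NaN           30
group by driver: sum(tip_plus_10), sum(mins):
        tip_plus_10  mins
driver                   
Ivy              74   138
Jon              12    44
Zoe              22    28
The mean of column 'tip_plus_10' is 36.0.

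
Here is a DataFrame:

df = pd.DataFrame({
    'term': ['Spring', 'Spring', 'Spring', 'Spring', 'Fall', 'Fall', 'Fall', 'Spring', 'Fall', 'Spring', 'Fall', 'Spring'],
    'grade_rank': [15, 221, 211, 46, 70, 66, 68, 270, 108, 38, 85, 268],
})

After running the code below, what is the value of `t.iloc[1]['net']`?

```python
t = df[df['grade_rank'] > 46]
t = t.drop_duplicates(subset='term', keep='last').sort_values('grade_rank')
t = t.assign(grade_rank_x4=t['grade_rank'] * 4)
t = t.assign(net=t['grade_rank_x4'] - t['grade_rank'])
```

804

filter rows where grade_rank > 46:
      term  grade_rank
1   Spring         221
2   Spring         211
4     Fall          70
5     Fall          66
6     Fall          68
7   Spring         270
8     Fall         108
10    Fall          85
11  Spring         268
drop duplicate term (keep=last):
      term  grade_rank
10    Fall          85
11  Spring         268
sort by grade_rank:
      term  grade_rank
10    Fall          85
11  Spring         268
add column grade_rank_x4 = t['grade_rank'] * 4:
      term  grade_rank  grade_rank_x4
10    Fall          85            340
11  Spring         268           1072
add column net = t['grade_rank_x4'] - t['grade_rank']:
      term  grade_rank  grade_rank_x4  net
10    Fall          85            340  255
11  Spring         268           1072  804
Reading off the value at position 1, column 'net', we get 804.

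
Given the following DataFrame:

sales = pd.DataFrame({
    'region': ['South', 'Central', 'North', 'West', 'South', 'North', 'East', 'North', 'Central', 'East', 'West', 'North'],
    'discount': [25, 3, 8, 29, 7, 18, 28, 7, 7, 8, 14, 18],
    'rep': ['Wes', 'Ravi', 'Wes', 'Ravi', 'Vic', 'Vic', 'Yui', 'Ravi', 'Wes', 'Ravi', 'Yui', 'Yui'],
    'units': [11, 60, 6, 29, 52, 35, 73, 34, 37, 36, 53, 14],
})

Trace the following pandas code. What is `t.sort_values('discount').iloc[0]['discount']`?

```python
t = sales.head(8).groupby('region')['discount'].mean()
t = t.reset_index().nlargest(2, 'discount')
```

28.0

take first 8 rows:
    region  discount   rep  units
0    South        25   Wes     11
1  Central         3  Ravi     60
2    North         8   Wes      6
3     West        29  Ravi     29
4    South         7   Vic     52
5    North        18   Vic     35
6     East        28   Yui     73
7    North         7  Ravi     34
group by region, mean of discount:
region
Central     3.0
East       28.0
North      11.0
South      16.0
West       29.0
Name: discount, dtype: float64
reset_index():
    region  discount
0  Central       3.0
1     East      28.0
2    North      11.0
3    South      16.0
4     West      29.0
take 2 rows with largest discount:
  region  discount
4   West      29.0
1   East      28.0
sort by discount:
  region  discount
1   East      28.0
4   West      29.0
So iloc[0]['discount'] = 28.0.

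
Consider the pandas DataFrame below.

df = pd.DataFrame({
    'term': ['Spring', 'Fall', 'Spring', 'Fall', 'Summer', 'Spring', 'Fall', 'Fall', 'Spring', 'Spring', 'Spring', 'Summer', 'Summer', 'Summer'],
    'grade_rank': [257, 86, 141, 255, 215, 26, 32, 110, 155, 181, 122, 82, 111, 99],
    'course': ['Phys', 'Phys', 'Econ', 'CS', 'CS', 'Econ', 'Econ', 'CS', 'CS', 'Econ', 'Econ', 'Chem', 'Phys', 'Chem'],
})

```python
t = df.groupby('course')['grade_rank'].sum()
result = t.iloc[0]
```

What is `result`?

group by course, sum of grade_rank:
course
CS      735
Chem    181
Econ    502
Phys    454
Name: grade_rank, dtype: int64

735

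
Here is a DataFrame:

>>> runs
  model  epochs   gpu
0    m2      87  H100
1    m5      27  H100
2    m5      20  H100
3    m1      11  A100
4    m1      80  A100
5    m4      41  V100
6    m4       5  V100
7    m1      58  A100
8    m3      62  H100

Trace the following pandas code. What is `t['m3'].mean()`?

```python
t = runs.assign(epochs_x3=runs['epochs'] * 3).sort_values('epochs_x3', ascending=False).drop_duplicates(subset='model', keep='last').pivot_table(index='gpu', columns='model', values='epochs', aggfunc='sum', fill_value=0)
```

add column epochs_x3 = runs['epochs'] * 3:
  model  epochs   gpu  epochs_x3
0    m2      87  H100        261
1    m5      27  H100         81
2    m5      20  H100         60
3    m1      11  A100         33
4    m1      80  A100        240
5    m4      41  V100        123
6    m4       5  V100         15
7    m1      58  A100        174
8    m3      62  H100        186
sort by epochs_x3 descending:
  model  epochs   gpu  epochs_x3
0    m2      87  H100        261
4    m1      80  A100        240
8    m3      62  H100        186
7    m1      58  A100        174
5    m4      41  V100        123
1    m5      27  H100         81
2    m5      20  H100         60
3    m1      11  A100         33
6    m4       5  V100         15
drop duplicate model (keep=last):
  model  epochs   gpu  epochs_x3
0    m2      87  H100        261
8    m3      62  H100        186
2    m5      20  H100         60
3    m1      11  A100         33
6    m4       5  V100         15
pivot: rows=gpu, cols=model, sum(epochs):
model  m1  m2  m3  m4  m5
gpu                      
A100   11   0   0   0   0
H100    0  87  62   0  20
V100    0   0   0   5   0
Reading off the mean of column 'm3', we get 20.6666666667.

20.6666666667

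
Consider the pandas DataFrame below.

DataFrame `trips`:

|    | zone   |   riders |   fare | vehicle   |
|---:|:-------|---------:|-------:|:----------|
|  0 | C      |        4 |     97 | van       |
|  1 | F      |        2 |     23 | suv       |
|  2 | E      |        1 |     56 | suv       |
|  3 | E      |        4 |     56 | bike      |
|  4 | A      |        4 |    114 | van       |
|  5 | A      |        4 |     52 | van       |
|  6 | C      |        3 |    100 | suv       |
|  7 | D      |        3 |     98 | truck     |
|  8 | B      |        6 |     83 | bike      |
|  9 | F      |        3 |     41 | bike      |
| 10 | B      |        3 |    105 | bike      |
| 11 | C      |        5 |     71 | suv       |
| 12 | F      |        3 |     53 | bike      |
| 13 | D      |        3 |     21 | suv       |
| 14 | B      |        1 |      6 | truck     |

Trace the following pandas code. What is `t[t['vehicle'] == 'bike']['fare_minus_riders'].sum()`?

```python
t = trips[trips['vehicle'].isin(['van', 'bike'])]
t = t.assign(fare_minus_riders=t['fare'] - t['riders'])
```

319

filter rows where vehicle in ['van', 'bike']:
   zone  riders  fare vehicle
0     C       4    97     van
3     E       4    56    bike
4     A       4   114     van
5     A       4    52     van
8     B       6    83    bike
9     F       3    41    bike
10    B       3   105    bike
12    F       3    53    bike
add column fare_minus_riders = t['fare'] - t['riders']:
   zone  riders  fare vehicle  fare_minus_riders
0     C       4    97     van                 93
3     E       4    56    bike                 52
4     A       4   114     van                110
5     A       4    52     van                 48
8     B       6    83    bike                 77
9     F       3    41    bike                 38
10    B       3   105    bike                102
12    F       3    53    bike                 50
filter rows where vehicle == 'bike':
   zone  riders  fare vehicle  fare_minus_riders
3     E       4    56    bike                 52
8     B       6    83    bike                 77
9     F       3    41    bike                 38
10    B       3   105    bike                102
12    F       3    53    bike                 50
So sum() = 319.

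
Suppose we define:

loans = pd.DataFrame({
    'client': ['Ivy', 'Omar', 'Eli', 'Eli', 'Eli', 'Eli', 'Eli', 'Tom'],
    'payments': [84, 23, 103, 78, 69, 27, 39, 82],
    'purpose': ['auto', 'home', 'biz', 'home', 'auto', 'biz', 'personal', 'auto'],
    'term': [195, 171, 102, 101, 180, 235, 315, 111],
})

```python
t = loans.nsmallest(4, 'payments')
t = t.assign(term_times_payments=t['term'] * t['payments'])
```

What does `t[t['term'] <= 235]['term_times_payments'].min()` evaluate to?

3933

take 4 rows with smallest payments:
  client  payments   purpose  term
1   Omar        23      home   171
5    Eli        27       biz   235
6    Eli        39  personal   315
4    Eli        69      auto   180
add column term_times_payments = t['term'] * t['payments']:
  client  payments   purpose  term  term_times_payments
1   Omar        23      home   171                 3933
5    Eli        27       biz   235                 6345
6    Eli        39  personal   315                12285
4    Eli        69      auto   180                12420
filter rows where term <= 235:
  client  payments purpose  term  term_times_payments
1   Omar        23    home   171                 3933
5    Eli        27     biz   235                 6345
4    Eli        69    auto   180                12420
So min() = 3933.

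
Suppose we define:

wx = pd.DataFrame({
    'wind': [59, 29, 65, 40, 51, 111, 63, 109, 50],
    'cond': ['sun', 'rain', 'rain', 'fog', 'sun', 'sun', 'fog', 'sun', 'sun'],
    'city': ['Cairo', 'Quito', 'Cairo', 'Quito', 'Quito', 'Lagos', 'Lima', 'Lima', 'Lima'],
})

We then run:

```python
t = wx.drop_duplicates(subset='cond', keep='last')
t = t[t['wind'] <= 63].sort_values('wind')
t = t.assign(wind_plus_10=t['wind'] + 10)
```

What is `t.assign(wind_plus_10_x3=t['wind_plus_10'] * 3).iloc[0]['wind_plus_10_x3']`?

180

drop duplicate cond (keep=last):
   wind  cond   city
2    65  rain  Cairo
6    63   fog   Lima
8    50   sun   Lima
filter rows where wind <= 63:
   wind cond  city
6    63  fog  Lima
8    50  sun  Lima
sort by wind:
   wind cond  city
8    50  sun  Lima
6    63  fog  Lima
add column wind_plus_10 = t['wind'] + 10:
   wind cond  city  wind_plus_10
8    50  sun  Lima            60
6    63  fog  Lima            73
add column wind_plus_10_x3 = t['wind_plus_10'] * 3:
   wind cond  city  wind_plus_10  wind_plus_10_x3
8    50  sun  Lima            60              180
6    63  fog  Lima            73              219
Then the value at position 0, column 'wind_plus_10_x3': 180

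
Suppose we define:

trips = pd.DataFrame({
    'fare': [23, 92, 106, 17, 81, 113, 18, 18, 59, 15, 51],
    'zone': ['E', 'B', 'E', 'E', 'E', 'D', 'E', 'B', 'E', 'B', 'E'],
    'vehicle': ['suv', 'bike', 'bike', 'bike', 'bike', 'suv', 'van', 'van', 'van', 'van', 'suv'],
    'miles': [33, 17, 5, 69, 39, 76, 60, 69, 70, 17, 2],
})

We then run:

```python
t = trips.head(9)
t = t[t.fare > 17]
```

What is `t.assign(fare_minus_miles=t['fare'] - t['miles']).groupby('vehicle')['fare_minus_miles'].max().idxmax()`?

bike

take first 9 rows:
   fare zone vehicle  miles
0    23    E     suv     33
1    92    B    bike     17
2   106    E    bike      5
3    17    E    bike     69
4    81    E    bike     39
5   113    D     suv     76
6    18    E     van     60
7    18    B     van     69
8    59    E     van     70
filter rows where fare > 17:
   fare zone vehicle  miles
0    23    E     suv     33
1    92    B    bike     17
2   106    E    bike      5
4    81    E    bike     39
5   113    D     suv     76
6    18    E     van     60
7    18    B     van     69
8    59    E     van     70
add column fare_minus_miles = t['fare'] - t['miles']:
   fare zone vehicle  miles  fare_minus_miles
0    23    E     suv     33               -10
1    92    B    bike     17                75
2   106    E    bike      5               101
4    81    E    bike     39                42
5   113    D     suv     76                37
6    18    E     van     60               -42
7    18    B     van     69               -51
8    59    E     van     70               -11
group by vehicle, max of fare_minus_miles:
vehicle
bike    101
suv      37
van     -11
Name: fare_minus_miles, dtype: int64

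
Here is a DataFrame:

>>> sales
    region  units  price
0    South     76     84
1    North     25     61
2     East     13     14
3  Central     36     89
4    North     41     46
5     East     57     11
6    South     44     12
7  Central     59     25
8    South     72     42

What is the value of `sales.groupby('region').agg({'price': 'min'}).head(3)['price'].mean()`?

27.3333333333

group by region, min of price:
         price
region        
Central     25
East        11
North       46
South       12
take first 3 rows:
         price
region        
Central     25
East        11
North       46
Then the mean of column 'price': 27.3333333333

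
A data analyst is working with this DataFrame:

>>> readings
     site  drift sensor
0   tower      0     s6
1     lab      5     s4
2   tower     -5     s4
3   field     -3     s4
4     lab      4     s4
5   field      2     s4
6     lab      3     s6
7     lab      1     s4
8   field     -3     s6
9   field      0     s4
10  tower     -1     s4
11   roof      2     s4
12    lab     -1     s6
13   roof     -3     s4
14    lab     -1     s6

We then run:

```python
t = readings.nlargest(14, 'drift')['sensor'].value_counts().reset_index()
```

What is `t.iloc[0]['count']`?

take 14 rows with largest drift:
     site  drift sensor
1     lab      5     s4
4     lab      4     s4
6     lab      3     s6
5   field      2     s4
11   roof      2     s4
7     lab      1     s4
0   tower      0     s6
9   field      0     s4
10  tower     -1     s4
12    lab     -1     s6
14    lab     -1     s6
3   field     -3     s4
8   field     -3     s6
13   roof     -3     s4
value_counts of sensor:
sensor
s4    9
s6    5
Name: count, dtype: int64
reset_index():
  sensor  count
0     s4      9
1     s6      5
Then the value at position 0, column 'count': 9

9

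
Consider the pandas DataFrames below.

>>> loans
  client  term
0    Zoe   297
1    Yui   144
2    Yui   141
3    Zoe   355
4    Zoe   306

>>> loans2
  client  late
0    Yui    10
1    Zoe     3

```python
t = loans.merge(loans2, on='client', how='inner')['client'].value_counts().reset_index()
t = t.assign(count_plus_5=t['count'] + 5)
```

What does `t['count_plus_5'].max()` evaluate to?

8

merge on 'client' (how='inner') → 5 rows:
  client  term  late
0    Zoe   297     3
1    Yui   144    10
2    Yui   141    10
3    Zoe   355     3
4    Zoe   306     3
value_counts of client:
client
Zoe    3
Yui    2
Name: count, dtype: int64
reset_index():
  client  count
0    Zoe      3
1    Yui      2
add column count_plus_5 = t['count'] + 5:
  client  count  count_plus_5
0    Zoe      3             8
1    Yui      2             7
Reading off the max of column 'count_plus_5', we get 8.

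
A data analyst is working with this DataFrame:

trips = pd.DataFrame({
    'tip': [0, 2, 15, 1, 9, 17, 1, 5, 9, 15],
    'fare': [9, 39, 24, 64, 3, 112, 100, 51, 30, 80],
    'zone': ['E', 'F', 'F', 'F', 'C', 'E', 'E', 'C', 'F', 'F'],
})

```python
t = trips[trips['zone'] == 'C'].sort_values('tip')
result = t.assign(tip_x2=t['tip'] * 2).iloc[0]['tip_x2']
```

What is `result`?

10

filter rows where zone == 'C':
   tip  fare zone
4    9     3    C
7    5    51    C
sort by tip:
   tip  fare zone
7    5    51    C
4    9     3    C
add column tip_x2 = t['tip'] * 2:
   tip  fare zone  tip_x2
7    5    51    C      10
4    9     3    C      18
The value at position 0, column 'tip_x2' is 10.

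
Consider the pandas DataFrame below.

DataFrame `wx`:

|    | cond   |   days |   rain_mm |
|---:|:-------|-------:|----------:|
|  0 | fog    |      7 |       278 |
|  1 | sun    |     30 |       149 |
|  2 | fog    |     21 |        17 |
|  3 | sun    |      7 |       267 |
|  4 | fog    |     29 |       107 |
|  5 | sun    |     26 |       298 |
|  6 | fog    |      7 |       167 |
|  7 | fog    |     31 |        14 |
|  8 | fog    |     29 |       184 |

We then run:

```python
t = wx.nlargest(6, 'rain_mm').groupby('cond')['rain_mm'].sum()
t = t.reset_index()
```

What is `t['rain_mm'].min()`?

629

take 6 rows with largest rain_mm:
  cond  days  rain_mm
5  sun    26      298
0  fog     7      278
3  sun     7      267
8  fog    29      184
6  fog     7      167
1  sun    30      149
group by cond, sum of rain_mm:
cond
fog    629
sun    714
Name: rain_mm, dtype: int64
reset_index():
  cond  rain_mm
0  fog      629
1  sun      714
Finally, min of column 'rain_mm' = 629.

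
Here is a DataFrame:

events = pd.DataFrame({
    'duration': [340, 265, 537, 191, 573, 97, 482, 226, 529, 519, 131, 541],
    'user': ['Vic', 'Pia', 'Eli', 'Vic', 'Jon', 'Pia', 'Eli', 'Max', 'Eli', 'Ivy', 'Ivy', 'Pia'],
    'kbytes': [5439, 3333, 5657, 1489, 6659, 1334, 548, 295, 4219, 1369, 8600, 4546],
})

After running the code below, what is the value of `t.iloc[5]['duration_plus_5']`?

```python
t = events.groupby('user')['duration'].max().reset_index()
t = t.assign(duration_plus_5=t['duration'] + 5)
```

345

group by user, max of duration:
user
Eli    537
Ivy    519
Jon    573
Max    226
Pia    541
Vic    340
Name: duration, dtype: int64
reset_index():
  user  duration
0  Eli       537
1  Ivy       519
2  Jon       573
3  Max       226
4  Pia       541
5  Vic       340
add column duration_plus_5 = t['duration'] + 5:
  user  duration  duration_plus_5
0  Eli       537              542
1  Ivy       519              524
2  Jon       573              578
3  Max       226              231
4  Pia       541              546
5  Vic       340              345
Reading off the value at position 5, column 'duration_plus_5', we get 345.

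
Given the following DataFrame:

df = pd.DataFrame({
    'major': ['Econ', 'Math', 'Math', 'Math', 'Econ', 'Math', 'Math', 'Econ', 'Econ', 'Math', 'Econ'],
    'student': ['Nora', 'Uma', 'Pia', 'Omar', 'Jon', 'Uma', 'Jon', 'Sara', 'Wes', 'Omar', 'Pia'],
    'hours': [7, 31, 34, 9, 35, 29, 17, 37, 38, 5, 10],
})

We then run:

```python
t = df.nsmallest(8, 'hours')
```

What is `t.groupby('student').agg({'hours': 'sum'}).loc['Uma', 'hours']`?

60

take 8 rows with smallest hours:
   major student  hours
9   Math    Omar      5
0   Econ    Nora      7
3   Math    Omar      9
10  Econ     Pia     10
6   Math     Jon     17
5   Math     Uma     29
1   Math     Uma     31
2   Math     Pia     34
group by student, sum of hours:
         hours
student       
Jon         17
Nora         7
Omar        14
Pia         44
Uma         60
Hence 60.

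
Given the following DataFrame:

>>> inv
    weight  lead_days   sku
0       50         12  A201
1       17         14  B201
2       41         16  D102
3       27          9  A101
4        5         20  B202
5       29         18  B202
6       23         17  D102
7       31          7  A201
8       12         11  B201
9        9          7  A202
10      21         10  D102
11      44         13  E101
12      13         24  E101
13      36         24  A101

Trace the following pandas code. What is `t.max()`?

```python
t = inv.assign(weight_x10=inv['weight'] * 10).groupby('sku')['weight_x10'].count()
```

add column weight_x10 = inv['weight'] * 10:
    weight  lead_days   sku  weight_x10
0       50         12  A201         500
1       17         14  B201         170
2       41         16  D102         410
3       27          9  A101         270
4        5         20  B202          50
5       29         18  B202         290
6       23         17  D102         230
7       31          7  A201         310
8       12         11  B201         120
9        9          7  A202          90
10      21         10  D102         210
11      44         13  E101         440
12      13         24  E101         130
13      36         24  A101         360
group by sku, count of weight_x10:
sku
A101    2
A201    2
A202    1
B201    2
B202    2
D102    3
E101    2
Name: weight_x10, dtype: int64
So max() = 3.

3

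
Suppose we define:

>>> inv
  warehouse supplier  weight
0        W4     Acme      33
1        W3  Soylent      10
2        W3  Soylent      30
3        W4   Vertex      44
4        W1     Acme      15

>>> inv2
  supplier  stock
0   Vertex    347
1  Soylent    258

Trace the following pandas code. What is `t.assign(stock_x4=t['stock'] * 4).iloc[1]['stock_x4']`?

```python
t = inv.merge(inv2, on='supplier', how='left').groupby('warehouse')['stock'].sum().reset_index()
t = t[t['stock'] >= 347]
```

1388.0

merge on 'supplier' (how='left') → 5 rows:
  warehouse supplier  weight  stock
0        W4     Acme      33    NaN
1        W3  Soylent      10  258.0
2        W3  Soylent      30  258.0
3        W4   Vertex      44  347.0
4        W1     Acme      15    NaN
group by warehouse, sum of stock:
warehouse
W1      0.0
W3    516.0
W4    347.0
Name: stock, dtype: float64
reset_index():
  warehouse  stock
0        W1    0.0
1        W3  516.0
2        W4  347.0
filter rows where stock >= 347:
  warehouse  stock
1        W3  516.0
2        W4  347.0
add column stock_x4 = t['stock'] * 4:
  warehouse  stock  stock_x4
1        W3  516.0    2064.0
2        W4  347.0    1388.0
Taking the value at position 1, column 'stock_x4' gives 1388.0.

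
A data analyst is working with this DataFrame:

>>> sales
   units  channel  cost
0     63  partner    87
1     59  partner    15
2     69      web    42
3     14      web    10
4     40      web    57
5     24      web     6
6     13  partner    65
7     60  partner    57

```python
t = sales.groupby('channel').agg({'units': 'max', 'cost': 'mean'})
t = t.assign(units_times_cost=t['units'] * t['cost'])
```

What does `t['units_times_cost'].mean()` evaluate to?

2755.875

group by channel: max(units), mean(cost):
         units   cost
channel              
partner     63  56.00
web         69  28.75
add column units_times_cost = t['units'] * t['cost']:
         units   cost  units_times_cost
channel                                
partner     63  56.00           3528.00
web         69  28.75           1983.75
Then the mean of column 'units_times_cost': 2755.875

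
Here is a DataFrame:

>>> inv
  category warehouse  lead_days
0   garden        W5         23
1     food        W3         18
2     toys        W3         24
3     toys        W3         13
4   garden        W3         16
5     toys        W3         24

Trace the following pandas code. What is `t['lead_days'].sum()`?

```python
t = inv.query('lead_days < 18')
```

29

filter rows where lead_days < 18:
  category warehouse  lead_days
3     toys        W3         13
4   garden        W3         16
Reading off the sum of column 'lead_days', we get 29.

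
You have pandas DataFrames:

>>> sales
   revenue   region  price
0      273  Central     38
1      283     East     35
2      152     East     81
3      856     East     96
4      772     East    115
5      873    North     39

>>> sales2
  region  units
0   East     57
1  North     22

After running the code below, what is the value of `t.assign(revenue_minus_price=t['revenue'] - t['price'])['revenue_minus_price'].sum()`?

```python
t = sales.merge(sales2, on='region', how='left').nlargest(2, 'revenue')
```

1594

merge on 'region' (how='left') → 6 rows:
   revenue   region  price  units
0      273  Central     38    NaN
1      283     East     35   57.0
2      152     East     81   57.0
3      856     East     96   57.0
4      772     East    115   57.0
5      873    North     39   22.0
take 2 rows with largest revenue:
   revenue region  price  units
5      873  North     39   22.0
3      856   East     96   57.0
add column revenue_minus_price = t['revenue'] - t['price']:
   revenue region  price  units  revenue_minus_price
5      873  North     39   22.0                  834
3      856   East     96   57.0                  760
Then the sum of column 'revenue_minus_price': 1594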